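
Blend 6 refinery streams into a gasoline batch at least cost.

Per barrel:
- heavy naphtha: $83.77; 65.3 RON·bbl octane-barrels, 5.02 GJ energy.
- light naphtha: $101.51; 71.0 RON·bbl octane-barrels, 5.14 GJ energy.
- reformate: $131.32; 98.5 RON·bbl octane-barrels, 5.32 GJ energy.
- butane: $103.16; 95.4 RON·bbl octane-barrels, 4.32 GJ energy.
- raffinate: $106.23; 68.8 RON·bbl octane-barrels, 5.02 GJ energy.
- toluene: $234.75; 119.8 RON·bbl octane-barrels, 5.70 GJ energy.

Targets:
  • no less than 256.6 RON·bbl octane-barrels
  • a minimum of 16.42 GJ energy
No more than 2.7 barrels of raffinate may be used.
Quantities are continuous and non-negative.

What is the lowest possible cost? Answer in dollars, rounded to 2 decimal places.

$308.09

Let x1 = barrels of heavy naphtha, x2 = barrels of light naphtha, x3 = barrels of reformate, x4 = barrels of butane, x5 = barrels of raffinate, x6 = barrels of toluene.
Minimise 83.77x1 + 101.51x2 + 131.32x3 + 103.16x4 + 106.23x5 + 234.75x6 subject to:
  65.3x1 + 71x2 + 98.5x3 + 95.4x4 + 68.8x5 + 119.8x6 ≥ 256.6   (octane-barrels)
  5.02x1 + 5.14x2 + 5.32x3 + 4.32x4 + 5.02x5 + 5.7x6 ≥ 16.42   (energy)
  x5 ≤ 2.7
  x1, x2, x3, x4, x5, x6 ≥ 0.
The minimum-cost mix takes nothing from light naphtha, reformate, raffinate, toluene — only heavy naphtha, butane. The octane-barrels and energy requirements are met with equality.
That vertex is x1 = 2.3269, x4 = 1.097.
Cost = 83.77·2.3269 + 103.16·1.097 = 308.0909.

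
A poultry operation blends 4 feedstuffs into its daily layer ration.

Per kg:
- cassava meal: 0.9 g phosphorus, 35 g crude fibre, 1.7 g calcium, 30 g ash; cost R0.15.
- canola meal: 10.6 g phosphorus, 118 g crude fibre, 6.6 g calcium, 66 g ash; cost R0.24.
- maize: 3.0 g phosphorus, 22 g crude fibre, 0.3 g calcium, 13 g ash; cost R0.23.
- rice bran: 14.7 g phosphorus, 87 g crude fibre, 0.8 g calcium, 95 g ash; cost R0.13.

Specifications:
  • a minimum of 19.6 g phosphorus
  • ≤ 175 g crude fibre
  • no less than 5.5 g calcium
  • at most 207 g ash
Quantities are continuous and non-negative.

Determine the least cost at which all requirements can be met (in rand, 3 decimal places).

R0.281

This is a linear program. Let x1 = kg of cassava meal, x2 = kg of canola meal, x3 = kg of maize, x4 = kg of rice bran.
Minimise 0.15x1 + 0.24x2 + 0.23x3 + 0.13x4 with:
  0.9x1 + 10.6x2 + 3x3 + 14.7x4 ≥ 19.6   (phosphorus)
  35x1 + 118x2 + 22x3 + 87x4 ≤ 175   (crude fibre)
  1.7x1 + 6.6x2 + 0.3x3 + 0.8x4 ≥ 5.5   (calcium)
  30x1 + 66x2 + 13x3 + 95x4 ≤ 207   (ash)
  x1, x2, x3, x4 ≥ 0.
At the optimum only canola meal, rice bran are positive (cassava meal, maize = 0). The phosphorus and calcium requirements are met with equality.
That vertex is x2 = 0.7361, x4 = 0.8026.
Objective = 0.24·0.7361 + 0.13·0.8026 = 0.28100.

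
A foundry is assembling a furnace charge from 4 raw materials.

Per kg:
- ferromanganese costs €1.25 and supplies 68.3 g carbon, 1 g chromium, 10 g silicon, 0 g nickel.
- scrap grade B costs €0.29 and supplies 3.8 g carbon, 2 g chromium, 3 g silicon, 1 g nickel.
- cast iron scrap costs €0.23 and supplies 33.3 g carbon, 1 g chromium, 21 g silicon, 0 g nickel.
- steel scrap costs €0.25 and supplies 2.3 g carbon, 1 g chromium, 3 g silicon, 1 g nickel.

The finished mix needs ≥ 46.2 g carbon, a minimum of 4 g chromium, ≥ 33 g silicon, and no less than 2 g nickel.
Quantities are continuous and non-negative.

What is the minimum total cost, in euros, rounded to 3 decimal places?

€0.824

Set it up as a linear program. Let x1 = kg of ferromanganese, x2 = kg of scrap grade B, x3 = kg of cast iron scrap, x4 = kg of steel scrap.
Minimise 1.25x1 + 0.29x2 + 0.23x3 + 0.25x4 with:
  68.3x1 + 3.8x2 + 33.3x3 + 2.3x4 ≥ 46.2   (carbon)
  1x1 + 2x2 + 1x3 + 1x4 ≥ 4   (chromium)
  10x1 + 3x2 + 21x3 + 3x4 ≥ 33   (silicon)
  1x2 + 1x4 ≥ 2   (nickel)
  x1, x2, x3, x4 ≥ 0.
The cheapest feasible vertex uses only scrap grade B, cast iron scrap, steel scrap; ferromanganese is not used. Binding constraints: chromium, silicon, nickel.
That vertex is x2 = 0.7143, x3 = 1.286, x4 = 1.286.
Cost = 0.29·0.7143 + 0.23·1.286 + 0.25·1.286 = 0.82443.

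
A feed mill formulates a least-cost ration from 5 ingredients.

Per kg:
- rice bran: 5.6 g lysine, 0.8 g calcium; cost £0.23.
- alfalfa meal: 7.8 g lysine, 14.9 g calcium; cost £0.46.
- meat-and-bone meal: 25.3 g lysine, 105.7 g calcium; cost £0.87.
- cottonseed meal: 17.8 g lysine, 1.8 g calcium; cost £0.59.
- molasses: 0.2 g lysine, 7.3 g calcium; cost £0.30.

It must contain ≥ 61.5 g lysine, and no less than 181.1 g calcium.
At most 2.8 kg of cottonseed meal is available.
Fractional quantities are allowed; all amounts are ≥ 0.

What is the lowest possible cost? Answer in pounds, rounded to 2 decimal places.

Let x1 = kg of rice bran, x2 = kg of alfalfa meal, x3 = kg of meat-and-bone meal, x4 = kg of cottonseed meal, x5 = kg of molasses.
Minimise 0.23x1 + 0.46x2 + 0.87x3 + 0.59x4 + 0.3x5 subject to:
  5.6x1 + 7.8x2 + 25.3x3 + 17.8x4 + 0.2x5 ≥ 61.5   (lysine)
  0.8x1 + 14.9x2 + 105.7x3 + 1.8x4 + 7.3x5 ≥ 181.1   (calcium)
  x4 ≤ 2.8
  x1, x2, x3, x4, x5 ≥ 0.
The cheapest feasible vertex uses only meat-and-bone meal, cottonseed meal; rice bran, alfalfa meal, molasses are not used. The lysine and calcium requirements are met with equality.
So meat-and-bone meal = 1.696 kg, cottonseed meal = 1.045 kg.
Total cost: 0.87·1.696 + 0.59·1.045 = 2.0921.

£2.09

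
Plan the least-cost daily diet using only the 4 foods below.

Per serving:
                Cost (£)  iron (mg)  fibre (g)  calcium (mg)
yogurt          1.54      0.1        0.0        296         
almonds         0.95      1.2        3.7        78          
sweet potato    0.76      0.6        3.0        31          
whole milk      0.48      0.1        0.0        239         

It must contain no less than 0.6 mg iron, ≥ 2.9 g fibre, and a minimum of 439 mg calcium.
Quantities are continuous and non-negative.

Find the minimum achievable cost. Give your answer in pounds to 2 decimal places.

Treat it as an LP. Let x1 = servings of yogurt, x2 = servings of almonds, x3 = servings of sweet potato, x4 = servings of whole milk.
min 1.54x1 + 0.95x2 + 0.76x3 + 0.48x4 subject to:
  0.1x1 + 1.2x2 + 0.6x3 + 0.1x4 ≥ 0.6   (iron)
  3.7x2 + 3x3 ≥ 2.9   (fibre)
  296x1 + 78x2 + 31x3 + 239x4 ≥ 439   (calcium)
  x1, x2, x3, x4 ≥ 0.
The minimum-cost mix takes nothing from yogurt, sweet potato — only almonds, whole milk. There the fibre and calcium constraints are tight.
Optimal quantities: almonds = 0.7838 servings, whole milk = 1.581 servings.
Hence cost = 0.95·0.7838 + 0.48·1.581 = £1.5035.

£1.50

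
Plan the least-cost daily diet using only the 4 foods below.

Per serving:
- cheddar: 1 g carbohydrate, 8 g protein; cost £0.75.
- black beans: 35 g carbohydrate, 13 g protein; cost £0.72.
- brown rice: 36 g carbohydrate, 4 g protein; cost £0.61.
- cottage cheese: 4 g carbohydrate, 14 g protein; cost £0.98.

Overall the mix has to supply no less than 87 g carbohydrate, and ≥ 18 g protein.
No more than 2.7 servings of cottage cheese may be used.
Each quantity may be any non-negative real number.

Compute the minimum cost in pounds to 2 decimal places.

This is a linear program. Let x1 = servings of cheddar, x2 = servings of black beans, x3 = servings of brown rice, x4 = servings of cottage cheese.
Minimize 0.75x1 + 0.72x2 + 0.61x3 + 0.98x4 subject to:
  1x1 + 35x2 + 36x3 + 4x4 ≥ 87   (carbohydrate)
  8x1 + 13x2 + 4x3 + 14x4 ≥ 18   (protein)
  x4 ≤ 2.7
  x1, x2, x3, x4 ≥ 0.
At the optimum only black beans, brown rice are positive (cheddar, cottage cheese = 0). There the carbohydrate and protein constraints are tight.
Optimal quantities: black beans = 0.9146 servings, brown rice = 1.527 servings.
Total cost: 0.72·0.9146 + 0.61·1.527 = 1.5900.

£1.59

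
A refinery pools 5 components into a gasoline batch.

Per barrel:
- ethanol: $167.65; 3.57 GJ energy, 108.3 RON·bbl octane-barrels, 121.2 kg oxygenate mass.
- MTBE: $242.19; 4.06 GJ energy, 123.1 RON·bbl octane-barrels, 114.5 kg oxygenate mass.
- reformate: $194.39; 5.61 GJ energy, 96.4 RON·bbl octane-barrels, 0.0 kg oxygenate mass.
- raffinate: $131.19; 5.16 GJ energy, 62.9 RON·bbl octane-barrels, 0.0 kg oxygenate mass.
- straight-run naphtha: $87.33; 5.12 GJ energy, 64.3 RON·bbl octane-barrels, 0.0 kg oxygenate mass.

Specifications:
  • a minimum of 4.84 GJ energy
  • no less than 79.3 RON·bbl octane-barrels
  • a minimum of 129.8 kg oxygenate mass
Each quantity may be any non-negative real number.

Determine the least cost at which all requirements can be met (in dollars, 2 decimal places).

$196.89

Let x1 = barrels of ethanol, x2 = barrels of MTBE, x3 = barrels of reformate, x4 = barrels of raffinate, x5 = barrels of straight-run naphtha.
min 167.65x1 + 242.19x2 + 194.39x3 + 131.19x4 + 87.33x5 subject to:
  3.57x1 + 4.06x2 + 5.61x3 + 5.16x4 + 5.12x5 ≥ 4.84   (energy)
  108.3x1 + 123.1x2 + 96.4x3 + 62.9x4 + 64.3x5 ≥ 79.3   (octane-barrels)
  121.2x1 + 114.5x2 ≥ 129.8   (oxygenate mass)
  x1, x2, x3, x4, x5 ≥ 0.
At the optimum only ethanol, straight-run naphtha are positive (MTBE, reformate, raffinate = 0). Binding constraints: energy and oxygenate mass.
So ethanol = 1.071 barrels, straight-run naphtha = 0.19857 barrels.
Cost = 167.65·1.071 + 87.33·0.19857 = 196.8943.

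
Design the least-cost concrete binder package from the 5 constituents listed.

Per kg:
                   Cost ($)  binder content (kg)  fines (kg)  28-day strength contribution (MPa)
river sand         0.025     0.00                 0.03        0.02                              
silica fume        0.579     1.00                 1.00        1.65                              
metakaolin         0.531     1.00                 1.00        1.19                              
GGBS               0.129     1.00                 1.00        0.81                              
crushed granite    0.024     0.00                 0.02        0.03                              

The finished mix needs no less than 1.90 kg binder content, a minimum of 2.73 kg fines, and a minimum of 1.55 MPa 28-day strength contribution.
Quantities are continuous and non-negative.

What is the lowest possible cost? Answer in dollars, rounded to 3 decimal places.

Treat it as an LP. Let x1 = kg of river sand, x2 = kg of silica fume, x3 = kg of metakaolin, x4 = kg of GGBS, x5 = kg of crushed granite.
Minimize 0.025x1 + 0.579x2 + 0.531x3 + 0.129x4 + 0.024x5 subject to:
  1x2 + 1x3 + 1x4 ≥ 1.9   (binder content)
  0.03x1 + 1x2 + 1x3 + 1x4 + 0.02x5 ≥ 2.73   (fines)
  0.02x1 + 1.65x2 + 1.19x3 + 0.81x4 + 0.03x5 ≥ 1.55   (28-day strength contribution)
  x1, x2, x3, x4, x5 ≥ 0.
The minimum-cost mix takes nothing from river sand, silica fume, metakaolin, crushed granite — only GGBS. Binding constraint: fines.
Optimal quantities: GGBS = 2.73 kg.
Total cost: 0.129·2.73 = 0.35217.

$0.352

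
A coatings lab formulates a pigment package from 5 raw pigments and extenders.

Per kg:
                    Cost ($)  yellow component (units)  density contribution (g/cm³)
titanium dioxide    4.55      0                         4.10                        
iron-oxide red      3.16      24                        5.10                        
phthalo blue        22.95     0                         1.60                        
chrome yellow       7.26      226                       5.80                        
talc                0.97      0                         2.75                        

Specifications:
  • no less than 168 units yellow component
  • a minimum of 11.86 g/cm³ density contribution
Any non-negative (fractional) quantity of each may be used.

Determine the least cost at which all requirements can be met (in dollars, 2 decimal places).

$8.06

Set it up as a linear program. Let x1 = kg of titanium dioxide, x2 = kg of iron-oxide red, x3 = kg of phthalo blue, x4 = kg of chrome yellow, x5 = kg of talc.
Minimise 4.55x1 + 3.16x2 + 22.95x3 + 7.26x4 + 0.97x5 subject to:
  24x2 + 226x4 ≥ 168   (yellow component)
  4.1x1 + 5.1x2 + 1.6x3 + 5.8x4 + 2.75x5 ≥ 11.86   (density contribution)
  x1, x2, x3, x4, x5 ≥ 0.
The minimum-cost mix takes nothing from titanium dioxide, iron-oxide red, phthalo blue — only chrome yellow, talc. The yellow component and density contribution requirements are met with equality.
So chrome yellow = 0.7434 kg, talc = 2.745 kg.
Cost = 7.26·0.7434 + 0.97·2.745 = 8.0597.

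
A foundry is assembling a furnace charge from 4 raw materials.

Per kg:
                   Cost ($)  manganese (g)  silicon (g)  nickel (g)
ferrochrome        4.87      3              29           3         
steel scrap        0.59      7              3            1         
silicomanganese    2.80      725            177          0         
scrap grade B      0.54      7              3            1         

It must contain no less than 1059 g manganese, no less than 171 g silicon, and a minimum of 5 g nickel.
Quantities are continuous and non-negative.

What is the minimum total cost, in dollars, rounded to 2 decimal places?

Set it up as a linear program. Let x1 = kg of ferrochrome, x2 = kg of steel scrap, x3 = kg of silicomanganese, x4 = kg of scrap grade B.
min 4.87x1 + 0.59x2 + 2.8x3 + 0.54x4 with:
  3x1 + 7x2 + 725x3 + 7x4 ≥ 1059   (manganese)
  29x1 + 3x2 + 177x3 + 3x4 ≥ 171   (silicon)
  3x1 + 1x2 + 1x4 ≥ 5   (nickel)
  x1, x2, x3, x4 ≥ 0.
At the optimum only silicomanganese, scrap grade B are positive (ferrochrome, steel scrap = 0). Binding constraints: manganese and nickel.
That vertex is x3 = 1.412, x4 = 5.
Total cost: 2.8·1.412 + 0.54·5 = 6.6536.

$6.65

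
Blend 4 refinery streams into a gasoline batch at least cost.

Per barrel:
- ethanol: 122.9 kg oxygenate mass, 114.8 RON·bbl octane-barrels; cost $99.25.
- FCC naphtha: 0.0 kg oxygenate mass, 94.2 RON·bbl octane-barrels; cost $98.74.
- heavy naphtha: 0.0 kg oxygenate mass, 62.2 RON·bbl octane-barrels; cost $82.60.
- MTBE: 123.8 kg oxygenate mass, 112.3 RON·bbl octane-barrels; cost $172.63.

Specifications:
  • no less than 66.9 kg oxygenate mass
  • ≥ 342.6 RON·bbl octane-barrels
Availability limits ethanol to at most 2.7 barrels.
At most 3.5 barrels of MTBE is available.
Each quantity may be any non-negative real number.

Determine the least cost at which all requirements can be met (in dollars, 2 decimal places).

Let x1 = barrels of ethanol, x2 = barrels of FCC naphtha, x3 = barrels of heavy naphtha, x4 = barrels of MTBE.
min 99.25x1 + 98.74x2 + 82.6x3 + 172.63x4 s.t.:
  122.9x1 + 123.8x4 ≥ 66.9   (oxygenate mass)
  114.8x1 + 94.2x2 + 62.2x3 + 112.3x4 ≥ 342.6   (octane-barrels)
  x1 ≤ 2.7
  x4 ≤ 3.5
  x1, x2, x3, x4 ≥ 0.
The minimum-cost mix takes nothing from heavy naphtha, MTBE — only ethanol, FCC naphtha. There the octane-barrels and the ethanol cap constraints are tight.
That vertex is x1 = 2.7, x2 = 0.3465.
Total cost: 99.25·2.7 + 98.74·0.3465 = 302.1884.

$302.19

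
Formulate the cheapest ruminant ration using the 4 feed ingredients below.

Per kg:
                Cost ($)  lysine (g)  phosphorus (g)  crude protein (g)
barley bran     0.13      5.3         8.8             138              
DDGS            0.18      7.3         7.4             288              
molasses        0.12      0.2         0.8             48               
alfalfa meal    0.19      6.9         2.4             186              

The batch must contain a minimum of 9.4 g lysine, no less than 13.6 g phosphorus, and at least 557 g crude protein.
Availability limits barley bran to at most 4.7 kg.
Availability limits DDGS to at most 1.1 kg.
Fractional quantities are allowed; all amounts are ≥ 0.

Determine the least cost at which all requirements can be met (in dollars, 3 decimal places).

$0.424

Set it up as a linear program. Let x1 = kg of barley bran, x2 = kg of DDGS, x3 = kg of molasses, x4 = kg of alfalfa meal.
Minimise 0.13x1 + 0.18x2 + 0.12x3 + 0.19x4 with:
  5.3x1 + 7.3x2 + 0.2x3 + 6.9x4 ≥ 9.4   (lysine)
  8.8x1 + 7.4x2 + 0.8x3 + 2.4x4 ≥ 13.6   (phosphorus)
  138x1 + 288x2 + 48x3 + 186x4 ≥ 557   (crude protein)
  x1 ≤ 4.7
  x2 ≤ 1.1
  x1, x2, x3, x4 ≥ 0.
The optimal basis is {barley bran, DDGS}; molasses, alfalfa meal drop out. Binding constraints: crude protein and the DDGS cap.
That vertex is x1 = 1.741, x2 = 1.1.
Hence cost = 0.13·1.741 + 0.18·1.1 = $0.42433.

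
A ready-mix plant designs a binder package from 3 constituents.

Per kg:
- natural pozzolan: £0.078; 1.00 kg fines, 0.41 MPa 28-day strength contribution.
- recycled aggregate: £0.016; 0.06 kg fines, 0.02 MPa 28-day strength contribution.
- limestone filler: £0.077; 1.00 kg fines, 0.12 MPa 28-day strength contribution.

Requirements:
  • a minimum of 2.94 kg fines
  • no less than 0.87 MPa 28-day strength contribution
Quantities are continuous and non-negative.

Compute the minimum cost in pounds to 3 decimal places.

Let x1 = kg of natural pozzolan, x2 = kg of recycled aggregate, x3 = kg of limestone filler.
Minimize 0.078x1 + 0.016x2 + 0.077x3 subject to:
  1x1 + 0.06x2 + 1x3 ≥ 2.94   (fines)
  0.41x1 + 0.02x2 + 0.12x3 ≥ 0.87   (28-day strength contribution)
  x1, x2, x3 ≥ 0.
At the optimum only natural pozzolan, limestone filler are positive (recycled aggregate = 0). There the fines and 28-day strength contribution constraints are tight.
Optimal quantities: natural pozzolan = 1.783 kg, limestone filler = 1.157 kg.
Objective = 0.078·1.783 + 0.077·1.157 = 0.22816.

£0.228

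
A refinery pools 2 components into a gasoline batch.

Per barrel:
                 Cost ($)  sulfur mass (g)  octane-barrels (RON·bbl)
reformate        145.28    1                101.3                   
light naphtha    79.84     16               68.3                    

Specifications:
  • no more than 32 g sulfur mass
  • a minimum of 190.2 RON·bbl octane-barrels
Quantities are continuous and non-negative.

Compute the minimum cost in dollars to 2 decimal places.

$237.18

Let x1 = barrels of reformate, x2 = barrels of light naphtha.
Minimize 145.28x1 + 79.84x2 subject to:
  1x1 + 16x2 ≤ 32   (sulfur mass)
  101.3x1 + 68.3x2 ≥ 190.2   (octane-barrels)
  x1, x2 ≥ 0.
Both inputs are positive at the optimum. The sulfur mass and octane-barrels requirements are met with equality.
Optimal quantities: reformate = 0.5524 barrels, light naphtha = 1.9655 barrels.
Hence cost = 145.28·0.5524 + 79.84·1.9655 = $237.1782.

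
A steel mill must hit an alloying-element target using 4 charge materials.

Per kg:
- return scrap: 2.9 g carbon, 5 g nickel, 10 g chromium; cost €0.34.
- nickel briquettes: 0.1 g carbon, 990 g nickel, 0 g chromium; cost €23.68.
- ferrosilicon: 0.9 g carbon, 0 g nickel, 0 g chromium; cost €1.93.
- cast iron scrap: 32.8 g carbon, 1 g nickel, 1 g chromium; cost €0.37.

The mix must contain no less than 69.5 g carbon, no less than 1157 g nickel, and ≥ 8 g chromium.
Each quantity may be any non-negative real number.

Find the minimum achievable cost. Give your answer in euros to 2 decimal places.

Let x1 = kg of return scrap, x2 = kg of nickel briquettes, x3 = kg of ferrosilicon, x4 = kg of cast iron scrap.
Minimize 0.34x1 + 23.68x2 + 1.93x3 + 0.37x4 with:
  2.9x1 + 0.1x2 + 0.9x3 + 32.8x4 ≥ 69.5   (carbon)
  5x1 + 990x2 + 1x4 ≥ 1157   (nickel)
  10x1 + 1x4 ≥ 8   (chromium)
  x1, x2, x3, x4 ≥ 0.
The optimal basis is {return scrap, nickel briquettes, cast iron scrap}; ferrosilicon drops out. The carbon, nickel, chromium requirements are met with equality.
That vertex is x1 = 0.59371, x2 = 1.1636, x4 = 2.0629.
Total cost: 0.34·0.59371 + 23.68·1.1636 + 0.37·2.0629 = 28.5192.

€28.52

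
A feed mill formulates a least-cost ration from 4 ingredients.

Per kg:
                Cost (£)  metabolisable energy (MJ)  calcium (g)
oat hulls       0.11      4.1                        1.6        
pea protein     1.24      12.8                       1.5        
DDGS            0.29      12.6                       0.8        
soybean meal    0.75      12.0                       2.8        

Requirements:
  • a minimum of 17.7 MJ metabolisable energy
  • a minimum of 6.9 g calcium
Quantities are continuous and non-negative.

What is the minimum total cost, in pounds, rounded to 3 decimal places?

Let x1 = kg of oat hulls, x2 = kg of pea protein, x3 = kg of DDGS, x4 = kg of soybean meal.
min 0.11x1 + 1.24x2 + 0.29x3 + 0.75x4 s.t.:
  4.1x1 + 12.8x2 + 12.6x3 + 12x4 ≥ 17.7   (metabolisable energy)
  1.6x1 + 1.5x2 + 0.8x3 + 2.8x4 ≥ 6.9   (calcium)
  x1, x2, x3, x4 ≥ 0.
The cheapest feasible vertex uses only oat hulls, DDGS; pea protein, soybean meal are not used. Binding constraints: metabolisable energy and calcium.
Solving gives x1 = 4.312, x3 = 0.001777.
Hence cost = 0.11·4.312 + 0.29·0.001777 = £0.47484.

£0.475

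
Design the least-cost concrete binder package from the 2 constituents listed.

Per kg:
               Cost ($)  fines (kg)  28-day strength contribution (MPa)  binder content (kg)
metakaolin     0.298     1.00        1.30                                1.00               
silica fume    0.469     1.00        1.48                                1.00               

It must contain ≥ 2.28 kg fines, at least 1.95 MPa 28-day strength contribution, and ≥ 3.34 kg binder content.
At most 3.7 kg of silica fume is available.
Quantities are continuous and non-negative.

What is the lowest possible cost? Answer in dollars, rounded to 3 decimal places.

Treat it as an LP. Let x1 = kg of metakaolin, x2 = kg of silica fume.
min 0.298x1 + 0.469x2 with:
  1x1 + 1x2 ≥ 2.28   (fines)
  1.3x1 + 1.48x2 ≥ 1.95   (28-day strength contribution)
  1x1 + 1x2 ≥ 3.34   (binder content)
  x2 ≤ 3.7
  x1, x2 ≥ 0.
The minimum-cost mix takes nothing from silica fume — only metakaolin. Binding constraint: binder content.
So metakaolin = 3.34 kg.
Hence cost = 0.298·3.34 = $0.99532.

$0.995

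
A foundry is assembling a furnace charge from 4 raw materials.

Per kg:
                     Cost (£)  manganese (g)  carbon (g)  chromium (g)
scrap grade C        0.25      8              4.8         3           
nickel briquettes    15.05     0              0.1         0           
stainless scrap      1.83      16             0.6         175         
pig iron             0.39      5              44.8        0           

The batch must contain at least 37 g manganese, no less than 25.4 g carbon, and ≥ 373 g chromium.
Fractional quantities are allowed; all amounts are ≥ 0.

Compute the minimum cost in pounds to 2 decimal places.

This is a linear program. Let x1 = kg of scrap grade C, x2 = kg of nickel briquettes, x3 = kg of stainless scrap, x4 = kg of pig iron.
Minimize 0.25x1 + 15.05x2 + 1.83x3 + 0.39x4 s.t.:
  8x1 + 16x3 + 5x4 ≥ 37   (manganese)
  4.8x1 + 0.1x2 + 0.6x3 + 44.8x4 ≥ 25.4   (carbon)
  3x1 + 175x3 ≥ 373   (chromium)
  x1, x2, x3, x4 ≥ 0.
The minimum-cost mix takes nothing from nickel briquettes — only scrap grade C, stainless scrap, pig iron. There the manganese, carbon, chromium constraints are tight.
Solving gives x1 = 0.02851, x3 = 2.131, x4 = 0.5354.
Total cost: 0.25·0.02851 + 1.83·2.131 + 0.39·0.5354 = 4.1157.

£4.12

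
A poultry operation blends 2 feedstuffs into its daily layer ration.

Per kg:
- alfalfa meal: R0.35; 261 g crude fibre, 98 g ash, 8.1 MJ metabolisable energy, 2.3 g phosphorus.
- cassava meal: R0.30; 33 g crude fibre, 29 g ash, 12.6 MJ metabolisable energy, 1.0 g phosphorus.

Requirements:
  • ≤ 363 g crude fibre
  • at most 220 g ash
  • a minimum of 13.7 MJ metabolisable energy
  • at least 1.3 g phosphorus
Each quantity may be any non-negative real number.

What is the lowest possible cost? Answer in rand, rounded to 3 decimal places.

R0.346

Let x1 = kg of alfalfa meal, x2 = kg of cassava meal.
Minimize 0.35x1 + 0.3x2 subject to:
  261x1 + 33x2 ≤ 363   (crude fibre)
  98x1 + 29x2 ≤ 220   (ash)
  8.1x1 + 12.6x2 ≥ 13.7   (metabolisable energy)
  2.3x1 + 1x2 ≥ 1.3   (phosphorus)
  x1, x2 ≥ 0.
Both inputs are positive at the optimum. The metabolisable energy and phosphorus requirements are met with equality.
Optimal quantities: alfalfa meal = 0.1284 kg, cassava meal = 1.005 kg.
Hence cost = 0.35·0.1284 + 0.3·1.005 = R0.34644.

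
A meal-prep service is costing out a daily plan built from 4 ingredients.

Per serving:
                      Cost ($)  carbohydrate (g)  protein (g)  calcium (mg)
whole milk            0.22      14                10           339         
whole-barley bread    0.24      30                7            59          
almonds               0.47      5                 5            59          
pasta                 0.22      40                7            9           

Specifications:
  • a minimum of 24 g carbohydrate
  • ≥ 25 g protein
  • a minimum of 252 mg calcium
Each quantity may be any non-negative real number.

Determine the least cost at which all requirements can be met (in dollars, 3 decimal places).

$0.550

Treat it as an LP. Let x1 = servings of whole milk, x2 = servings of whole-barley bread, x3 = servings of almonds, x4 = servings of pasta.
Minimise 0.22x1 + 0.24x2 + 0.47x3 + 0.22x4 with:
  14x1 + 30x2 + 5x3 + 40x4 ≥ 24   (carbohydrate)
  10x1 + 7x2 + 5x3 + 7x4 ≥ 25   (protein)
  339x1 + 59x2 + 59x3 + 9x4 ≥ 252   (calcium)
  x1, x2, x3, x4 ≥ 0.
The cheapest feasible vertex uses only whole milk; whole-barley bread, almonds, pasta are not used. There the protein constraint is tight.
Optimal quantities: whole milk = 2.5 servings.
Total cost: 0.22·2.5 = 0.55000.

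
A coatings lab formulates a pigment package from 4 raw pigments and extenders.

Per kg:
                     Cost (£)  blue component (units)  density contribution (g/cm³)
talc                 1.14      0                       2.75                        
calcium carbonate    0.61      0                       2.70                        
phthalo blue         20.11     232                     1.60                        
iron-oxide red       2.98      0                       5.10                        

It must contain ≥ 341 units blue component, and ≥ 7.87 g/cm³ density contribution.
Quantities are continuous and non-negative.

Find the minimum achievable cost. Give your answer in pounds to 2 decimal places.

£30.80

Set it up as a linear program. Let x1 = kg of talc, x2 = kg of calcium carbonate, x3 = kg of phthalo blue, x4 = kg of iron-oxide red.
Minimize 1.14x1 + 0.61x2 + 20.11x3 + 2.98x4 subject to:
  232x3 ≥ 341   (blue component)
  2.75x1 + 2.7x2 + 1.6x3 + 5.1x4 ≥ 7.87   (density contribution)
  x1, x2, x3, x4 ≥ 0.
At the optimum only calcium carbonate, phthalo blue are positive (talc, iron-oxide red = 0). The blue component and density contribution requirements are met with equality.
So calcium carbonate = 2.0438 kg, phthalo blue = 1.4698 kg.
Hence cost = 0.61·2.0438 + 20.11·1.4698 = £30.8044.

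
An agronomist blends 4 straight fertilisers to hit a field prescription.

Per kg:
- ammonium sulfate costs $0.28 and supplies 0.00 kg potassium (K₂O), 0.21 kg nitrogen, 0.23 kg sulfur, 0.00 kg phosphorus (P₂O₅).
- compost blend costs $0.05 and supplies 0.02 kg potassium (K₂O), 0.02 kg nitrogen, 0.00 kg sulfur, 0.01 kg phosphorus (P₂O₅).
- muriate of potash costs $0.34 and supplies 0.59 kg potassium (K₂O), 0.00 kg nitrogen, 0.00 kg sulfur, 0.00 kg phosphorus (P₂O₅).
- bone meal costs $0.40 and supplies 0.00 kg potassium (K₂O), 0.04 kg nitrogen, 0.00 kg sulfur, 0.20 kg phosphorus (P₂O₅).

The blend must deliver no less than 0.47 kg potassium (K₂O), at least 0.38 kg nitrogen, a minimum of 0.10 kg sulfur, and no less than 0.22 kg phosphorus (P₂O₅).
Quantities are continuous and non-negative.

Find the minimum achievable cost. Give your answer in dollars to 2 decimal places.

Set it up as a linear program. Let x1 = kg of ammonium sulfate, x2 = kg of compost blend, x3 = kg of muriate of potash, x4 = kg of bone meal.
min 0.28x1 + 0.05x2 + 0.34x3 + 0.4x4 subject to:
  0.02x2 + 0.59x3 ≥ 0.47   (potassium (K₂O))
  0.21x1 + 0.02x2 + 0.04x4 ≥ 0.38   (nitrogen)
  0.23x1 ≥ 0.1   (sulfur)
  0.01x2 + 0.2x4 ≥ 0.22   (phosphorus (P₂O₅))
  x1, x2, x3, x4 ≥ 0.
The optimal mix uses every input. The potassium (K₂O), nitrogen, sulfur, phosphorus (P₂O₅) requirements are met with equality.
Optimal quantities: ammonium sulfate = 0.4348 kg, compost blend = 13.59 kg, muriate of potash = 0.3358 kg, bone meal = 0.4203 kg.
Objective = 0.28·0.4348 + 0.05·13.59 + 0.34·0.3358 + 0.4·0.4203 = 1.0835.

$1.08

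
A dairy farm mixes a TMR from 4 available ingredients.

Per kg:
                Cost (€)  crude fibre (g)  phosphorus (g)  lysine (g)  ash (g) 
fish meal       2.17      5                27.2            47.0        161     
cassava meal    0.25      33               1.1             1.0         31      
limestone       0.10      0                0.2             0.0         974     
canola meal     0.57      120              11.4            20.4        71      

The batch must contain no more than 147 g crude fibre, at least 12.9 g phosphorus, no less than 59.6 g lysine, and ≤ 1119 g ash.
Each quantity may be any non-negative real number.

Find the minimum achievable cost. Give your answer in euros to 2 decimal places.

Let x1 = kg of fish meal, x2 = kg of cassava meal, x3 = kg of limestone, x4 = kg of canola meal.
Minimise 2.17x1 + 0.25x2 + 0.1x3 + 0.57x4 with:
  5x1 + 33x2 + 120x4 ≤ 147   (crude fibre)
  27.2x1 + 1.1x2 + 0.2x3 + 11.4x4 ≥ 12.9   (phosphorus)
  47x1 + 1x2 + 20.4x4 ≥ 59.6   (lysine)
  161x1 + 31x2 + 974x3 + 71x4 ≤ 1119   (ash)
  x1, x2, x3, x4 ≥ 0.
The optimal basis is {fish meal, canola meal}; cassava meal, limestone drop out. There the crude fibre and lysine constraints are tight.
Solving gives x1 = 0.7499, x4 = 1.194.
Cost = 2.17·0.7499 + 0.57·1.194 = 2.3079.

€2.31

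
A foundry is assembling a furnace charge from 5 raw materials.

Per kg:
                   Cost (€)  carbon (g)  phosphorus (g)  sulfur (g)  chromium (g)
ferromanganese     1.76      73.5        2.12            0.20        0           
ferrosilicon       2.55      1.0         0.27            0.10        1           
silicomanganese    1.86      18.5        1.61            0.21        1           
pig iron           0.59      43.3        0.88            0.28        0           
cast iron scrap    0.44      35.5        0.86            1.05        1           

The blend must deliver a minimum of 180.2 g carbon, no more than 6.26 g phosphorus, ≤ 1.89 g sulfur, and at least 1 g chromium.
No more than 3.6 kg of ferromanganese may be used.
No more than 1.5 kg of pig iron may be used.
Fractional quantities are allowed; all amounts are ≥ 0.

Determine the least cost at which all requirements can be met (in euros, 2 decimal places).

Let x1 = kg of ferromanganese, x2 = kg of ferrosilicon, x3 = kg of silicomanganese, x4 = kg of pig iron, x5 = kg of cast iron scrap.
min 1.76x1 + 2.55x2 + 1.86x3 + 0.59x4 + 0.44x5 subject to:
  73.5x1 + 1x2 + 18.5x3 + 43.3x4 + 35.5x5 ≥ 180.2   (carbon)
  2.12x1 + 0.27x2 + 1.61x3 + 0.88x4 + 0.86x5 ≤ 6.26   (phosphorus)
  0.2x1 + 0.1x2 + 0.21x3 + 0.28x4 + 1.05x5 ≤ 1.89   (sulfur)
  1x2 + 1x3 + 1x5 ≥ 1   (chromium)
  x1 ≤ 3.6
  x4 ≤ 1.5
  x1, x2, x3, x4, x5 ≥ 0.
The cheapest feasible vertex uses only ferromanganese, pig iron, cast iron scrap; ferrosilicon, silicomanganese are not used. The carbon, sulfur, the pig iron cap requirements are met with equality.
That vertex is x1 = 0.9822, x4 = 1.5, x5 = 1.213.
Cost = 1.76·0.9822 + 0.59·1.5 + 0.44·1.213 = 3.1474.

€3.15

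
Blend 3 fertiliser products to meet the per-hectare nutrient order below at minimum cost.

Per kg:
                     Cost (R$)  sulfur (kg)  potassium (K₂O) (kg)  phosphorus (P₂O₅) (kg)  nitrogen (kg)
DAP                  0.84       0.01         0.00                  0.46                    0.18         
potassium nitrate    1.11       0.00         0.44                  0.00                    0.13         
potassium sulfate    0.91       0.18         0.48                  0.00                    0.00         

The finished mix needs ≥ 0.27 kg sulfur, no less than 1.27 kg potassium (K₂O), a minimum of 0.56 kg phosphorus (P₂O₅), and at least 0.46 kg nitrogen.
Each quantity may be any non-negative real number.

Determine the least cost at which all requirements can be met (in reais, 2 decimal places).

R$4.11

Let x1 = kg of DAP, x2 = kg of potassium nitrate, x3 = kg of potassium sulfate.
Minimize 0.84x1 + 1.11x2 + 0.91x3 subject to:
  0.01x1 + 0.18x3 ≥ 0.27   (sulfur)
  0.44x2 + 0.48x3 ≥ 1.27   (potassium (K₂O))
  0.46x1 ≥ 0.56   (phosphorus (P₂O₅))
  0.18x1 + 0.13x2 ≥ 0.46   (nitrogen)
  x1, x2, x3 ≥ 0.
All 3 inputs are positive at the optimum. There the sulfur, potassium (K₂O), nitrogen constraints are tight.
So DAP = 1.583 kg, potassium nitrate = 1.346 kg, potassium sulfate = 1.412 kg.
Hence cost = 0.84·1.583 + 1.11·1.346 + 0.91·1.412 = R$4.1087.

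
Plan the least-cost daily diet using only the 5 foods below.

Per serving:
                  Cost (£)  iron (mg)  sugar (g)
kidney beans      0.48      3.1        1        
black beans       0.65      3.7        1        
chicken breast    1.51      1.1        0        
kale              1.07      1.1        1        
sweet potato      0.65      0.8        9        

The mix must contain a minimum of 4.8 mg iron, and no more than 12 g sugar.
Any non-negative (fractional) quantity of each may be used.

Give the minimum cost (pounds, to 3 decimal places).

This is a linear program. Let x1 = servings of kidney beans, x2 = servings of black beans, x3 = servings of chicken breast, x4 = servings of kale, x5 = servings of sweet potato.
min 0.48x1 + 0.65x2 + 1.51x3 + 1.07x4 + 0.65x5 with:
  3.1x1 + 3.7x2 + 1.1x3 + 1.1x4 + 0.8x5 ≥ 4.8   (iron)
  1x1 + 1x2 + 1x4 + 9x5 ≤ 12   (sugar)
  x1, x2, x3, x4, x5 ≥ 0.
The cheapest feasible vertex uses only kidney beans; black beans, chicken breast, kale, sweet potato are not used. Binding constraint: iron.
So kidney beans = 1.548 servings.
Hence cost = 0.48·1.548 = £0.74304.

£0.743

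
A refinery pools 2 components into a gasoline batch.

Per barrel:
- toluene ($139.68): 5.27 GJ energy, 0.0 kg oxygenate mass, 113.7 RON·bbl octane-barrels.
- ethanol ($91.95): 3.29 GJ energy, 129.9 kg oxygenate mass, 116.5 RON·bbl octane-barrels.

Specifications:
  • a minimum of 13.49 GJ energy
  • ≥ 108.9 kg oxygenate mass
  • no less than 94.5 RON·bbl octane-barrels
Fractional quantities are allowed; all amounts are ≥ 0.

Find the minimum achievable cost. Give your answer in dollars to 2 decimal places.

$361.53

Treat it as an LP. Let x1 = barrels of toluene, x2 = barrels of ethanol.
Minimize 139.68x1 + 91.95x2 with:
  5.27x1 + 3.29x2 ≥ 13.49   (energy)
  129.9x2 ≥ 108.9   (oxygenate mass)
  113.7x1 + 116.5x2 ≥ 94.5   (octane-barrels)
  x1, x2 ≥ 0.
Both inputs are positive at the optimum. Binding constraints: energy and oxygenate mass.
Solving gives x1 = 2.0364, x2 = 0.83834.
Cost = 139.68·2.0364 + 91.95·0.83834 = 361.5297.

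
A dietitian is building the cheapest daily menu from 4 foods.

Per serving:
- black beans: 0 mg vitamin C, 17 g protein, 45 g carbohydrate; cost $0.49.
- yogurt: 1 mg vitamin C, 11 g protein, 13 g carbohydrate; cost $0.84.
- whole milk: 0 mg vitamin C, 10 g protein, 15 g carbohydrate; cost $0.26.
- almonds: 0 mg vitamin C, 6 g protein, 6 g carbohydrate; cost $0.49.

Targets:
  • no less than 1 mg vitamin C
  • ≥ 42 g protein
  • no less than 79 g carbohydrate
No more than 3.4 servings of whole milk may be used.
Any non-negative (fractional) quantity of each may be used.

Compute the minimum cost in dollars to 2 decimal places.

Let x1 = servings of black beans, x2 = servings of yogurt, x3 = servings of whole milk, x4 = servings of almonds.
Minimize 0.49x1 + 0.84x2 + 0.26x3 + 0.49x4 subject to:
  1x2 ≥ 1   (vitamin C)
  17x1 + 11x2 + 10x3 + 6x4 ≥ 42   (protein)
  45x1 + 13x2 + 15x3 + 6x4 ≥ 79   (carbohydrate)
  x3 ≤ 3.4
  x1, x2, x3, x4 ≥ 0.
At the optimum only black beans, yogurt, whole milk are positive (almonds = 0). There the vitamin C, protein, carbohydrate constraints are tight.
So black beans = 1 serving, yogurt = 1 serving, whole milk = 1.4 servings.
Hence cost = 0.49·1 + 0.84·1 + 0.26·1.4 = $1.6940.

$1.69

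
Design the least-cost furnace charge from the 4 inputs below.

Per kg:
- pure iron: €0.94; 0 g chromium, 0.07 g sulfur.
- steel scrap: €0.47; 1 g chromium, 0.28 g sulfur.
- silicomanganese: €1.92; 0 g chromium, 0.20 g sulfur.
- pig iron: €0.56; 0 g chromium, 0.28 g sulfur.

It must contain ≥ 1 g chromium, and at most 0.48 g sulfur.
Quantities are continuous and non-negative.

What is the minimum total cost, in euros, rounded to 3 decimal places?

€0.470

Treat it as an LP. Let x1 = kg of pure iron, x2 = kg of steel scrap, x3 = kg of silicomanganese, x4 = kg of pig iron.
Minimise 0.94x1 + 0.47x2 + 1.92x3 + 0.56x4 s.t.:
  1x2 ≥ 1   (chromium)
  0.07x1 + 0.28x2 + 0.2x3 + 0.28x4 ≤ 0.48   (sulfur)
  x1, x2, x3, x4 ≥ 0.
The cheapest feasible vertex uses only steel scrap; pure iron, silicomanganese, pig iron are not used. Binding constraint: chromium.
So steel scrap = 1 kg.
Total cost: 0.47·1 = 0.47000.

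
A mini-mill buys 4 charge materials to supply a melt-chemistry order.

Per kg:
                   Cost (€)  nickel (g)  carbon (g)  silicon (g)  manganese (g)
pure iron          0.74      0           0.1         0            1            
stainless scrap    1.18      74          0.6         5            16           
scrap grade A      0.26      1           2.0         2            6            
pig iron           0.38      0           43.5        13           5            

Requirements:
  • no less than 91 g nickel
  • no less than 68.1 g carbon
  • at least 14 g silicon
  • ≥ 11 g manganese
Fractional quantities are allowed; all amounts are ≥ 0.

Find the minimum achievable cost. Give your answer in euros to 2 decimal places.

Let x1 = kg of pure iron, x2 = kg of stainless scrap, x3 = kg of scrap grade A, x4 = kg of pig iron.
Minimise 0.74x1 + 1.18x2 + 0.26x3 + 0.38x4 s.t.:
  74x2 + 1x3 ≥ 91   (nickel)
  0.1x1 + 0.6x2 + 2x3 + 43.5x4 ≥ 68.1   (carbon)
  5x2 + 2x3 + 13x4 ≥ 14   (silicon)
  1x1 + 16x2 + 6x3 + 5x4 ≥ 11   (manganese)
  x1, x2, x3, x4 ≥ 0.
At the optimum only stainless scrap, pig iron are positive (pure iron, scrap grade A = 0). Binding constraints: nickel and carbon.
That vertex is x2 = 1.23, x4 = 1.549.
Cost = 1.18·1.23 + 0.38·1.549 = 2.0400.

€2.04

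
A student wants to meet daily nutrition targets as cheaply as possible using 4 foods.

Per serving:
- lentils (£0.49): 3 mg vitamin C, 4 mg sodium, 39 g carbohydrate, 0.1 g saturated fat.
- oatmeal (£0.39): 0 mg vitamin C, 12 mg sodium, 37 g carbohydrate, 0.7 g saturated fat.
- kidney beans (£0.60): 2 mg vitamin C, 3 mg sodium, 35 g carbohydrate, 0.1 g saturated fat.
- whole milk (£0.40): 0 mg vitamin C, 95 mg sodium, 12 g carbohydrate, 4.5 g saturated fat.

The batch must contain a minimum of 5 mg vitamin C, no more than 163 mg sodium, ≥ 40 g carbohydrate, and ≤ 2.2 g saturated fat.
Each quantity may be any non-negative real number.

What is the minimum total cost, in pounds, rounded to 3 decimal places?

£0.817

Let x1 = servings of lentils, x2 = servings of oatmeal, x3 = servings of kidney beans, x4 = servings of whole milk.
Minimize 0.49x1 + 0.39x2 + 0.6x3 + 0.4x4 subject to:
  3x1 + 2x3 ≥ 5   (vitamin C)
  4x1 + 12x2 + 3x3 + 95x4 ≤ 163   (sodium)
  39x1 + 37x2 + 35x3 + 12x4 ≥ 40   (carbohydrate)
  0.1x1 + 0.7x2 + 0.1x3 + 4.5x4 ≤ 2.2   (saturated fat)
  x1, x2, x3, x4 ≥ 0.
The cheapest feasible vertex uses only lentils; oatmeal, kidney beans, whole milk are not used. There the vitamin C constraint is tight.
Solving gives x1 = 1.667.
Cost = 0.49·1.667 = 0.81683.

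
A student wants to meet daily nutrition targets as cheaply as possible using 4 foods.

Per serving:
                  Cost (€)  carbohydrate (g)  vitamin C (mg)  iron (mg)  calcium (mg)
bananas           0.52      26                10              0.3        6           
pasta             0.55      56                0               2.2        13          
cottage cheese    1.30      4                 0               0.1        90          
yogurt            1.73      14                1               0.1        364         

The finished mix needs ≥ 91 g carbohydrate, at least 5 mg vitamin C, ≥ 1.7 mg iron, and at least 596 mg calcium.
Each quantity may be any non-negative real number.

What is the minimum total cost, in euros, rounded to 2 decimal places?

Let x1 = servings of bananas, x2 = servings of pasta, x3 = servings of cottage cheese, x4 = servings of yogurt.
min 0.52x1 + 0.55x2 + 1.3x3 + 1.73x4 s.t.:
  26x1 + 56x2 + 4x3 + 14x4 ≥ 91   (carbohydrate)
  10x1 + 1x4 ≥ 5   (vitamin C)
  0.3x1 + 2.2x2 + 0.1x3 + 0.1x4 ≥ 1.7   (iron)
  6x1 + 13x2 + 90x3 + 364x4 ≥ 596   (calcium)
  x1, x2, x3, x4 ≥ 0.
The minimum-cost mix takes nothing from cottage cheese — only bananas, pasta, yogurt. There the carbohydrate, vitamin C, calcium constraints are tight.
That vertex is x1 = 0.3406, x2 = 1.068, x4 = 1.594.
Objective = 0.52·0.3406 + 0.55·1.068 + 1.73·1.594 = 3.5221.

€3.52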